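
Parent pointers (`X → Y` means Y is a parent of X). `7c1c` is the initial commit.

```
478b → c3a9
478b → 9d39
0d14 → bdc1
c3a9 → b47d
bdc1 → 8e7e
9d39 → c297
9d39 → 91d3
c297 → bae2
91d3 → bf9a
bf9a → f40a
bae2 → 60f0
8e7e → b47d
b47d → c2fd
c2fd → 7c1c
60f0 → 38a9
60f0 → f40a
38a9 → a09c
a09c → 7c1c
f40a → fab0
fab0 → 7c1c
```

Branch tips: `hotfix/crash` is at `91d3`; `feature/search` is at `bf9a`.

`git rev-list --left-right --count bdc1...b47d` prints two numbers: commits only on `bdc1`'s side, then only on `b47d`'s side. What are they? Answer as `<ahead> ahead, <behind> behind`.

Reachable from bdc1: {7c1c, 8e7e, b47d, bdc1, c2fd}.
Reachable from b47d: {7c1c, b47d, c2fd}.
Only in bdc1's history (ahead): {8e7e, bdc1} — 2.
Only in b47d's history (behind): {} — 0.

2 ahead, 0 behind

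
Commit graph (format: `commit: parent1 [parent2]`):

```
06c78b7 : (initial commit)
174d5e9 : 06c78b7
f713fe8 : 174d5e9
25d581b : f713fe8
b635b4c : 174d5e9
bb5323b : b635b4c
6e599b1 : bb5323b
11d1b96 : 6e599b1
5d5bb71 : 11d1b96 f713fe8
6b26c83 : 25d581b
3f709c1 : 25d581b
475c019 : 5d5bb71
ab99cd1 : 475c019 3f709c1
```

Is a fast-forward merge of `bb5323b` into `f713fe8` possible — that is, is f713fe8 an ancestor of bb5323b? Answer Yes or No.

A fast-forward from f713fe8 to bb5323b is possible iff f713fe8 is an ancestor of bb5323b.
Ancestors of bb5323b: {06c78b7, 174d5e9, b635b4c, bb5323b}.
f713fe8 is not among them, so fast-forward is not possible.

No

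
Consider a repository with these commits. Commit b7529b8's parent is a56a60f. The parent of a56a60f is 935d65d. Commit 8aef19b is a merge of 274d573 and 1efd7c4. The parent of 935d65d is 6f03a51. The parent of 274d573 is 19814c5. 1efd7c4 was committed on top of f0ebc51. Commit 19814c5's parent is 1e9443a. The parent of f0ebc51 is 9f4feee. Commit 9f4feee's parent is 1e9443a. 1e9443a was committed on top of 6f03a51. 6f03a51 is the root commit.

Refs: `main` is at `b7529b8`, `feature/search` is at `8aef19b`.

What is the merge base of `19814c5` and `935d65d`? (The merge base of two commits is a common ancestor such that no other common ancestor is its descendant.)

Ancestors of 19814c5: {19814c5, 1e9443a, 6f03a51}.
Ancestors of 935d65d: {6f03a51, 935d65d}.
Common ancestors: {6f03a51}.
The only common ancestor is 6f03a51, so it is the merge base.

6f03a51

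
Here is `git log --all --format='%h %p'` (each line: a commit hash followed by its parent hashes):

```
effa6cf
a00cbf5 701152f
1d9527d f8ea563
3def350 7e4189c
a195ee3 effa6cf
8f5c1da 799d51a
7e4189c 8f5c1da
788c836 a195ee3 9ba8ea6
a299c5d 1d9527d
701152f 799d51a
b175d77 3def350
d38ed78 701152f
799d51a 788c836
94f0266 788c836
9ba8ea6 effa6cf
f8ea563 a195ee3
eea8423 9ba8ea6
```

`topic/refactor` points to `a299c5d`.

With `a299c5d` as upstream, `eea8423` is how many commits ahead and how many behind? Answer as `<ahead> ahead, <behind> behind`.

2 ahead, 4 behind

Reachable from eea8423: {9ba8ea6, eea8423, effa6cf}.
Reachable from a299c5d: {1d9527d, a195ee3, a299c5d, effa6cf, f8ea563}.
Only in eea8423's history (ahead): {9ba8ea6, eea8423} — 2.
Only in a299c5d's history (behind): {1d9527d, a195ee3, a299c5d, f8ea563} — 4.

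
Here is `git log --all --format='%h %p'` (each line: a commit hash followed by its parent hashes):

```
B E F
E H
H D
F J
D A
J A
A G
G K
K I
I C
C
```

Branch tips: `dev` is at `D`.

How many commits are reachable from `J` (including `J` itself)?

Walking parent pointers from J: reachable set = {A, C, G, I, J, K}.
That is 6 commits.

6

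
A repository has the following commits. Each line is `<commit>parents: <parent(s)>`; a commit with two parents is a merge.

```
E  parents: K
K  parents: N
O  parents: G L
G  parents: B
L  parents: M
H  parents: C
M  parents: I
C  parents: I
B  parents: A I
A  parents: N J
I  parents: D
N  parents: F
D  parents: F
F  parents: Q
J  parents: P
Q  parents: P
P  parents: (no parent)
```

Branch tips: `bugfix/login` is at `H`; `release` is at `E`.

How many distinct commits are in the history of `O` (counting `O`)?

13

Walking parent pointers from O: reachable set = {A, B, D, F, G, I, J, L, M, N, O, P, Q}.
That is 13 commits.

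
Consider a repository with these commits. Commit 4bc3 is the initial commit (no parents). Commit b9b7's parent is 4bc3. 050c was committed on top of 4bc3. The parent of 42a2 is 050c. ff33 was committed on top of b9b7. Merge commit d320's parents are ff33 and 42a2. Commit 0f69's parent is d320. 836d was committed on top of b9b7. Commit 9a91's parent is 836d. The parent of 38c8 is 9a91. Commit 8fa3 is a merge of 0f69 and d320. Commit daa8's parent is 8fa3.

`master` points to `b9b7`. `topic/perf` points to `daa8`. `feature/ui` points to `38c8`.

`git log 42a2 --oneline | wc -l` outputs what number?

Walking parent pointers from 42a2: reachable set = {050c, 42a2, 4bc3}.
That is 3 commits.

3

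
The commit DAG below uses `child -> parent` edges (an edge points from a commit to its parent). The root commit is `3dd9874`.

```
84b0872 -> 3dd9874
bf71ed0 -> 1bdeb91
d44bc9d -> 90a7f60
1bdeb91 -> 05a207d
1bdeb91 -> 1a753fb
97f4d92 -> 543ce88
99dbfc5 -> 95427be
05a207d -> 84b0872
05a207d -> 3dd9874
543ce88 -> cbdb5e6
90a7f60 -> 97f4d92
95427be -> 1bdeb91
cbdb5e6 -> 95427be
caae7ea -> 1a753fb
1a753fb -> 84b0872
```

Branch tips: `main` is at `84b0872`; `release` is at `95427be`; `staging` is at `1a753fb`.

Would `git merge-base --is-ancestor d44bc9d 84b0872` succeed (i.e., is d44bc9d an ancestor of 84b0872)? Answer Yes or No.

No

Ancestors of 84b0872: {3dd9874, 84b0872}.
d44bc9d is not in that set, so it is not an ancestor of 84b0872.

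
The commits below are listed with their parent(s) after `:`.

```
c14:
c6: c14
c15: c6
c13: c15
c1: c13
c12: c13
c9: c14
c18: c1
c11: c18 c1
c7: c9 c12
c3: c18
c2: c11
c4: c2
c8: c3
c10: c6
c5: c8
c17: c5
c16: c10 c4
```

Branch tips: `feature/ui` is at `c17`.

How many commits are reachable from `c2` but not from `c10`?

6

Reachable from c2: {c1, c11, c13, c14, c15, c18, c2, c6}.
Reachable from c10: {c10, c14, c6}.
In c2's history but not c10's: {c1, c11, c13, c15, c18, c2} — 6 commits.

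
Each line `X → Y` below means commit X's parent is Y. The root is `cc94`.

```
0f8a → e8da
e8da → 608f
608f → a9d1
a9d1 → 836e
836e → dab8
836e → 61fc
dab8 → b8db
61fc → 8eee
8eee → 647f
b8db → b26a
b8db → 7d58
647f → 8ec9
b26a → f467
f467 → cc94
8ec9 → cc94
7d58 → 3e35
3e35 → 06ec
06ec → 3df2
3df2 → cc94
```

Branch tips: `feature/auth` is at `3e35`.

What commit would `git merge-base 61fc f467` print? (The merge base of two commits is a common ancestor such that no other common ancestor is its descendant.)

cc94

Ancestors of 61fc: {61fc, 647f, 8ec9, 8eee, cc94}.
Ancestors of f467: {cc94, f467}.
Common ancestors: {cc94}.
The only common ancestor is cc94, so it is the merge base.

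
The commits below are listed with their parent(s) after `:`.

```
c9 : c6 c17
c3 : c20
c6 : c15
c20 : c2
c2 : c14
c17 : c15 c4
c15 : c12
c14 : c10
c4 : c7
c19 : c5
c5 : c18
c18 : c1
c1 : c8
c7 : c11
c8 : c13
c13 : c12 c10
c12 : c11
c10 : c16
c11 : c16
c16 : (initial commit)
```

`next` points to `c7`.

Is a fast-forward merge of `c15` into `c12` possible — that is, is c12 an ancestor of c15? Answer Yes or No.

A fast-forward from c12 to c15 is possible iff c12 is an ancestor of c15.
Ancestors of c15: {c11, c12, c15, c16}.
c12 is among them, so fast-forward is possible.

Yes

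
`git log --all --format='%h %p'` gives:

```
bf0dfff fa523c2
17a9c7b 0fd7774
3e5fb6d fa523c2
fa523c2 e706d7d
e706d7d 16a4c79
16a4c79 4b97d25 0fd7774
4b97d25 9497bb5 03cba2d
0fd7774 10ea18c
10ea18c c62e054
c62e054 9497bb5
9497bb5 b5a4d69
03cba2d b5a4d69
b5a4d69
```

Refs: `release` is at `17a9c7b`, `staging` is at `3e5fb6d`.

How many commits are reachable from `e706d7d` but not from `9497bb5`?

7

Reachable from e706d7d: {03cba2d, 0fd7774, 10ea18c, 16a4c79, 4b97d25, 9497bb5, b5a4d69, c62e054, e706d7d}.
Reachable from 9497bb5: {9497bb5, b5a4d69}.
In e706d7d's history but not 9497bb5's: {03cba2d, 0fd7774, 10ea18c, 16a4c79, 4b97d25, c62e054, e706d7d} — 7 commits.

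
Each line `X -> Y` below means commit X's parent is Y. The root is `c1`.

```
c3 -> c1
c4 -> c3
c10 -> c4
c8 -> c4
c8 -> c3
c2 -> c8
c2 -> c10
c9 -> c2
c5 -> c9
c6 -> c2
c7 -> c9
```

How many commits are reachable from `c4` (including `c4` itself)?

Walking parent pointers from c4: reachable set = {c1, c3, c4}.
That is 3 commits.

3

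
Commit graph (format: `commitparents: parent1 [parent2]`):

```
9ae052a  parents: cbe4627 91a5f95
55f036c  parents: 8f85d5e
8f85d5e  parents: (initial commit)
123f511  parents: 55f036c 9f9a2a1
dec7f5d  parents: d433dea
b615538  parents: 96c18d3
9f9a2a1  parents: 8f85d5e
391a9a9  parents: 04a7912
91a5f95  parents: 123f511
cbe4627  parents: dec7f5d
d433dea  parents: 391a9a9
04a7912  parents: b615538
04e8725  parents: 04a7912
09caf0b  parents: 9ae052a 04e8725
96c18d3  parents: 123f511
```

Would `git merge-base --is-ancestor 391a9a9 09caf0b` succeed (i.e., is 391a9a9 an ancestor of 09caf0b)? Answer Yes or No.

Ancestors of 09caf0b (commits reachable by following parents): {04a7912, 04e8725, 09caf0b, 123f511, 391a9a9, 55f036c, 8f85d5e, 91a5f95, 96c18d3, 9ae052a, 9f9a2a1, b615538, cbe4627, d433dea, dec7f5d}.
391a9a9 is in that set, so it is an ancestor of 09caf0b.

Yes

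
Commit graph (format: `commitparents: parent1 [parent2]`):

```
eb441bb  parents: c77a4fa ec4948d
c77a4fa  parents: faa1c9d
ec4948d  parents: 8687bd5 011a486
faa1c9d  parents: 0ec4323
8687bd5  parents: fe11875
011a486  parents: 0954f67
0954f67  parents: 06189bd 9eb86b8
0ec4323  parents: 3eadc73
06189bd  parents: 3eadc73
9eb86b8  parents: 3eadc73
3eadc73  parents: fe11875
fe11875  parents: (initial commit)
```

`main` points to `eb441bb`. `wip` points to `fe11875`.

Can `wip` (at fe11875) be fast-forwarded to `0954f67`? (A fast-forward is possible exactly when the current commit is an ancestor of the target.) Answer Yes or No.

A fast-forward from fe11875 to 0954f67 is possible iff fe11875 is an ancestor of 0954f67.
Ancestors of 0954f67: {06189bd, 0954f67, 3eadc73, 9eb86b8, fe11875}.
fe11875 is among them, so fast-forward is possible.

Yes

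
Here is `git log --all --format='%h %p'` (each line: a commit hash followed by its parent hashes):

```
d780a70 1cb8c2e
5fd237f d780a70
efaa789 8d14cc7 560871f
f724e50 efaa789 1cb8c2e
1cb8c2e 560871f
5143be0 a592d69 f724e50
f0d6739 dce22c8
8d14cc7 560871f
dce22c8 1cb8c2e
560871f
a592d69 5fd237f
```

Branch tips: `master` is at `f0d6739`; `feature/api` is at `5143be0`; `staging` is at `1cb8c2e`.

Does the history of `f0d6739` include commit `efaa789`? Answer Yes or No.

No

Ancestors of f0d6739: {1cb8c2e, 560871f, dce22c8, f0d6739}.
efaa789 is not in that set, so it is not an ancestor of f0d6739.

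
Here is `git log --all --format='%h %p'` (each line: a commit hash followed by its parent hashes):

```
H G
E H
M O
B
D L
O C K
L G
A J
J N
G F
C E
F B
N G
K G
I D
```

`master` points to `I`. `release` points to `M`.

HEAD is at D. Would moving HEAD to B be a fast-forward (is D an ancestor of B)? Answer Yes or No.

No

A fast-forward from D to B is possible iff D is an ancestor of B.
Ancestors of B: {B}.
D is not among them, so fast-forward is not possible.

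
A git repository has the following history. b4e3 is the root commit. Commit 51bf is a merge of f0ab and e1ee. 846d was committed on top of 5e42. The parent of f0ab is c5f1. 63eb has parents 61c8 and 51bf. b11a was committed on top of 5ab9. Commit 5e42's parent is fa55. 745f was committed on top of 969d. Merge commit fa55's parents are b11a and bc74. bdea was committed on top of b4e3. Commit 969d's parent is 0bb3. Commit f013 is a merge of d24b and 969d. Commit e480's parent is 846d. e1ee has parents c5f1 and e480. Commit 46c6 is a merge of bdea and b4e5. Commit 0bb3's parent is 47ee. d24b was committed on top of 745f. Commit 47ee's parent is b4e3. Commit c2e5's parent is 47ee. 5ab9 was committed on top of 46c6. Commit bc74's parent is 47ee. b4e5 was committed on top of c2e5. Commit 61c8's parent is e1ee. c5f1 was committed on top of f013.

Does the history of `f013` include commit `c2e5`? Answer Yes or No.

No

Ancestors of f013: {0bb3, 47ee, 745f, 969d, b4e3, d24b, f013}.
c2e5 is not in that set, so it is not an ancestor of f013.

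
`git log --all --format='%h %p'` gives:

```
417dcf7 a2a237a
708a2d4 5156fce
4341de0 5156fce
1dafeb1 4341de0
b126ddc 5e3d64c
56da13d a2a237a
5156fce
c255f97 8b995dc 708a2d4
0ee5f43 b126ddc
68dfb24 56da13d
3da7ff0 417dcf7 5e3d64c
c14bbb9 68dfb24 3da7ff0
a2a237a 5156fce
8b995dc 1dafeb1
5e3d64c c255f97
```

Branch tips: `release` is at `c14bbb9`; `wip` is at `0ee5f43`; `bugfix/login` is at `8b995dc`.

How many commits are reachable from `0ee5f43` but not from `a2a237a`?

Reachable from 0ee5f43: {0ee5f43, 1dafeb1, 4341de0, 5156fce, 5e3d64c, 708a2d4, 8b995dc, b126ddc, c255f97}.
Reachable from a2a237a: {5156fce, a2a237a}.
In 0ee5f43's history but not a2a237a's: {0ee5f43, 1dafeb1, 4341de0, 5e3d64c, 708a2d4, 8b995dc, b126ddc, c255f97} — 8 commits.

8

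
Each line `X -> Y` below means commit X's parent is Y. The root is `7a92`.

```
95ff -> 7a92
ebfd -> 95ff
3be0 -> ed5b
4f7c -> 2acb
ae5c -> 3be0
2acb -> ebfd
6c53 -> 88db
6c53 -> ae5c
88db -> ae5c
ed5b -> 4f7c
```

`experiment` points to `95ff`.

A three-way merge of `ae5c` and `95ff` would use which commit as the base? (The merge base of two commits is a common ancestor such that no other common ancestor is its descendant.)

Ancestors of ae5c: {2acb, 3be0, 4f7c, 7a92, 95ff, ae5c, ebfd, ed5b}.
Ancestors of 95ff: {7a92, 95ff}.
Common ancestors: {7a92, 95ff}.
Among these, 95ff is not an ancestor of any other common ancestor — it is the merge base.

95ff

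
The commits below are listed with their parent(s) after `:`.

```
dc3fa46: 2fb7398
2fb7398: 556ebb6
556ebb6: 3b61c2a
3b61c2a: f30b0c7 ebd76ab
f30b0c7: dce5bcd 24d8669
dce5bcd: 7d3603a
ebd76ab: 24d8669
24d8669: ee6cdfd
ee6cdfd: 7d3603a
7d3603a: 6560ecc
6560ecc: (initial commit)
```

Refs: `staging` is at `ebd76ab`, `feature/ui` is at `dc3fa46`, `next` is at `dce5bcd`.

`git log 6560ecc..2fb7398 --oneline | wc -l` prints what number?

9

Reachable from 2fb7398: {24d8669, 2fb7398, 3b61c2a, 556ebb6, 6560ecc, 7d3603a, dce5bcd, ebd76ab, ee6cdfd, f30b0c7}.
Reachable from 6560ecc: {6560ecc}.
In 2fb7398's history but not 6560ecc's: {24d8669, 2fb7398, 3b61c2a, 556ebb6, 7d3603a, dce5bcd, ebd76ab, ee6cdfd, f30b0c7} — 9 commits.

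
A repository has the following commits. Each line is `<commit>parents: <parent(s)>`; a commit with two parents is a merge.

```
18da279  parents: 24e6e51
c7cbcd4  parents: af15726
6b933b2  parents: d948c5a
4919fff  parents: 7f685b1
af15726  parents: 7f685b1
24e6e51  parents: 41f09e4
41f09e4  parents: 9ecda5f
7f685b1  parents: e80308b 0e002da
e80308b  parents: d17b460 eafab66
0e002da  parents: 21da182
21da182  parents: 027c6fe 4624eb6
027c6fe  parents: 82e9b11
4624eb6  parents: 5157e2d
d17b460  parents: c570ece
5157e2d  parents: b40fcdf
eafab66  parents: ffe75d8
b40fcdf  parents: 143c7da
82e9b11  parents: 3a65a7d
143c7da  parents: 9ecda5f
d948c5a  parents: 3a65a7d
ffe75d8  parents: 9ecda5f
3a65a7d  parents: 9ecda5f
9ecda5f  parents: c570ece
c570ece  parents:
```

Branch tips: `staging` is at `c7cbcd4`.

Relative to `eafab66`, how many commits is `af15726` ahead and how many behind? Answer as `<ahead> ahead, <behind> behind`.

Reachable from af15726: {027c6fe, 0e002da, 143c7da, 21da182, 3a65a7d, 4624eb6, 5157e2d, 7f685b1, 82e9b11, 9ecda5f, af15726, b40fcdf, c570ece, d17b460, e80308b, eafab66, ffe75d8}.
Reachable from eafab66: {9ecda5f, c570ece, eafab66, ffe75d8}.
Only in af15726's history (ahead): {027c6fe, 0e002da, 143c7da, 21da182, 3a65a7d, 4624eb6, 5157e2d, 7f685b1, 82e9b11, af15726, b40fcdf, d17b460, e80308b} — 13.
Only in eafab66's history (behind): {} — 0.

13 ahead, 0 behind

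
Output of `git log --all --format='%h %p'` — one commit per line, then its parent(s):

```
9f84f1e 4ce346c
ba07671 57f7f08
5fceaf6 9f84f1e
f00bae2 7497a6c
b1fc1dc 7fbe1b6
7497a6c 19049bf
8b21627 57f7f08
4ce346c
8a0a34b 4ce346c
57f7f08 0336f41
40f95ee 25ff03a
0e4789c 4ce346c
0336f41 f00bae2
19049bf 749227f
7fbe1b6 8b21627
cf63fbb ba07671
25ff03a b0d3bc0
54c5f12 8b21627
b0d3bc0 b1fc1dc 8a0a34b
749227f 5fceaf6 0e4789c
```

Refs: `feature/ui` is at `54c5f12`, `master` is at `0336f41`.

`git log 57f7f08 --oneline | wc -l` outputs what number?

Walking parent pointers from 57f7f08: reachable set = {0336f41, 0e4789c, 19049bf, 4ce346c, 57f7f08, 5fceaf6, 749227f, 7497a6c, 9f84f1e, f00bae2}.
That is 10 commits.

10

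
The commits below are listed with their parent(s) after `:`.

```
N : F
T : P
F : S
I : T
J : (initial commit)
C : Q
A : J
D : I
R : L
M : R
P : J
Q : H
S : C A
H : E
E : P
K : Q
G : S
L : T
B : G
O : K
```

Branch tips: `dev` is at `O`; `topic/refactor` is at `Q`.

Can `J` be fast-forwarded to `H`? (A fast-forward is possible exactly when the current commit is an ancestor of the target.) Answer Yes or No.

Yes

A fast-forward from J to H is possible iff J is an ancestor of H.
Ancestors of H: {E, H, J, P}.
J is among them, so fast-forward is possible.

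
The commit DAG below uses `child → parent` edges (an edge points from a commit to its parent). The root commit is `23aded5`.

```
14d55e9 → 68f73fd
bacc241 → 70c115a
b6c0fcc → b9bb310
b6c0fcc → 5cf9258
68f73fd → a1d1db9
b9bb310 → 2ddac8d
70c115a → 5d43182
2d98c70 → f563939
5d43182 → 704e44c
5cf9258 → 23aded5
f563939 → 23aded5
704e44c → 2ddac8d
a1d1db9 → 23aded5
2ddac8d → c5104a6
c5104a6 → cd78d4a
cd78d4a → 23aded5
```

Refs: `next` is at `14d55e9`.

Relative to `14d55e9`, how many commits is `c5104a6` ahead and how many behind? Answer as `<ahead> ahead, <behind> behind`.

Reachable from c5104a6: {23aded5, c5104a6, cd78d4a}.
Reachable from 14d55e9: {14d55e9, 23aded5, 68f73fd, a1d1db9}.
Only in c5104a6's history (ahead): {c5104a6, cd78d4a} — 2.
Only in 14d55e9's history (behind): {14d55e9, 68f73fd, a1d1db9} — 3.

2 ahead, 3 behind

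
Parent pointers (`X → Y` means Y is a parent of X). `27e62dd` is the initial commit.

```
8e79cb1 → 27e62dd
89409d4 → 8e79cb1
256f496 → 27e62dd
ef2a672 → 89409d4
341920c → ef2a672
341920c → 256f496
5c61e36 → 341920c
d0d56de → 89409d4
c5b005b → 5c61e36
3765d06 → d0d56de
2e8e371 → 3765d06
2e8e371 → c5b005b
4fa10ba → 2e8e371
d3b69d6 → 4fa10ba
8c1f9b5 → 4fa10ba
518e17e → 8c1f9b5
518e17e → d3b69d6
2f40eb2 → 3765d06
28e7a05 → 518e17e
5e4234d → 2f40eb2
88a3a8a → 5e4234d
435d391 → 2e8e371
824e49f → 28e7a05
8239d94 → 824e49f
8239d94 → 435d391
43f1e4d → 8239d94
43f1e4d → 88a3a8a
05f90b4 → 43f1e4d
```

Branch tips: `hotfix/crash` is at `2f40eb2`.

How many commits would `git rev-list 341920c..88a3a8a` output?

Reachable from 88a3a8a: {27e62dd, 2f40eb2, 3765d06, 5e4234d, 88a3a8a, 89409d4, 8e79cb1, d0d56de}.
Reachable from 341920c: {256f496, 27e62dd, 341920c, 89409d4, 8e79cb1, ef2a672}.
In 88a3a8a's history but not 341920c's: {2f40eb2, 3765d06, 5e4234d, 88a3a8a, d0d56de} — 5 commits.

5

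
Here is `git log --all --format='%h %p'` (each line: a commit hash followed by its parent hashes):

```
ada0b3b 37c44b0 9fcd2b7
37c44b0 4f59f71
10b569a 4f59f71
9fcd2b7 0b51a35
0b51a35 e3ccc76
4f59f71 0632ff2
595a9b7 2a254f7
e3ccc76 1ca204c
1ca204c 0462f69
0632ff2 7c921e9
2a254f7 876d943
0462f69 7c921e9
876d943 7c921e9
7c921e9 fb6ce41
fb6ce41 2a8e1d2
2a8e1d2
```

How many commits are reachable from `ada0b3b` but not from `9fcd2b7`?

Reachable from ada0b3b: {0462f69, 0632ff2, 0b51a35, 1ca204c, 2a8e1d2, 37c44b0, 4f59f71, 7c921e9, 9fcd2b7, ada0b3b, e3ccc76, fb6ce41}.
Reachable from 9fcd2b7: {0462f69, 0b51a35, 1ca204c, 2a8e1d2, 7c921e9, 9fcd2b7, e3ccc76, fb6ce41}.
In ada0b3b's history but not 9fcd2b7's: {0632ff2, 37c44b0, 4f59f71, ada0b3b} — 4 commits.

4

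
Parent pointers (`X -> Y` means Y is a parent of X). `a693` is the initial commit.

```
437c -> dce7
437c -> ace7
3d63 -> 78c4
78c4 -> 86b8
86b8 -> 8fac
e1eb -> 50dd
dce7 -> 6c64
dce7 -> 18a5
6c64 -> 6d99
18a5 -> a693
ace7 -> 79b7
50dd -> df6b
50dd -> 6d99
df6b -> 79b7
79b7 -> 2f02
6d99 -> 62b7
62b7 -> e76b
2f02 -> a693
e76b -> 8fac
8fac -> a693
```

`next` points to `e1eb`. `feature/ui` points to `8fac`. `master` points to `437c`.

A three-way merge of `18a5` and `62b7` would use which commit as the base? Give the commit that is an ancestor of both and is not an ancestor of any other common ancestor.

a693

Ancestors of 18a5: {18a5, a693}.
Ancestors of 62b7: {62b7, 8fac, a693, e76b}.
Common ancestors: {a693}.
The only common ancestor is a693, so it is the merge base.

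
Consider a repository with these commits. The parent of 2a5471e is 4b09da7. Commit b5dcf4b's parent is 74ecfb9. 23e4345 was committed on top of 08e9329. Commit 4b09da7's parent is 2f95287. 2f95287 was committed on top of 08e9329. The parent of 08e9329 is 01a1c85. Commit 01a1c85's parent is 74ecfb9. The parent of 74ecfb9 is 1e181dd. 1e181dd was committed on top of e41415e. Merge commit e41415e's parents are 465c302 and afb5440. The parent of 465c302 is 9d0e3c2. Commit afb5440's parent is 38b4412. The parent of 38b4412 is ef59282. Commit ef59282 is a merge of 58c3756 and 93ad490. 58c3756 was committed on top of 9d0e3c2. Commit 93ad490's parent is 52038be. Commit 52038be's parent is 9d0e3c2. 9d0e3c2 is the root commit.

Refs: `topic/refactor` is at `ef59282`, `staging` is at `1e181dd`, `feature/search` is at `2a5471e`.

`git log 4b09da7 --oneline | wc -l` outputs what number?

15

Walking parent pointers from 4b09da7: reachable set = {01a1c85, 08e9329, 1e181dd, 2f95287, 38b4412, 465c302, 4b09da7, 52038be, 58c3756, 74ecfb9, 93ad490, 9d0e3c2, afb5440, e41415e, ef59282}.
That is 15 commits.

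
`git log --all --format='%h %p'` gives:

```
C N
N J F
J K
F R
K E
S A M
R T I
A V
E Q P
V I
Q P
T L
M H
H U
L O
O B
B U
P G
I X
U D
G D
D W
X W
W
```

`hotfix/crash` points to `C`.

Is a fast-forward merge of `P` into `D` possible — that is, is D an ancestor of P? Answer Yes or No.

A fast-forward from D to P is possible iff D is an ancestor of P.
Ancestors of P: {D, G, P, W}.
D is among them, so fast-forward is possible.

Yes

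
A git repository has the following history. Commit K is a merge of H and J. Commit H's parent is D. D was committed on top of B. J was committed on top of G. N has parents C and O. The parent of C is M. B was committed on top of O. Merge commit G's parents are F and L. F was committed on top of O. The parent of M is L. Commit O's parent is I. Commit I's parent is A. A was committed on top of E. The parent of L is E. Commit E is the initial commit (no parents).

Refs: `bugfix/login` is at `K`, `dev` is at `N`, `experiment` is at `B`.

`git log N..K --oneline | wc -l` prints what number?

7

Reachable from K: {A, B, D, E, F, G, H, I, J, K, L, O}.
Reachable from N: {A, C, E, I, L, M, N, O}.
In K's history but not N's: {B, D, F, G, H, J, K} — 7 commits.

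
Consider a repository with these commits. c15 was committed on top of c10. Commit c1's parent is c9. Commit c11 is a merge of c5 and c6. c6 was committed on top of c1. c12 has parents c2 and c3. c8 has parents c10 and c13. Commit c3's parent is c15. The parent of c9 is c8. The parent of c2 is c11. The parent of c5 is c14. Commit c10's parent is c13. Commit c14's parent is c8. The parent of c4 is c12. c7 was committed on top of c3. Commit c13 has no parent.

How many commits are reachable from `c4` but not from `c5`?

9

Reachable from c4: {c1, c10, c11, c12, c13, c14, c15, c2, c3, c4, c5, c6, c8, c9}.
Reachable from c5: {c10, c13, c14, c5, c8}.
In c4's history but not c5's: {c1, c11, c12, c15, c2, c3, c4, c6, c9} — 9 commits.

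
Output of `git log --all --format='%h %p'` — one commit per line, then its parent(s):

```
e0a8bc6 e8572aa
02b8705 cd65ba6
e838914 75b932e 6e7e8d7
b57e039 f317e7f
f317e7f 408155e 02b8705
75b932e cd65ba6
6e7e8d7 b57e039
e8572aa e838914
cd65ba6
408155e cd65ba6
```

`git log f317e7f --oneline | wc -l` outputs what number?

4

Walking parent pointers from f317e7f: reachable set = {02b8705, 408155e, cd65ba6, f317e7f}.
That is 4 commits.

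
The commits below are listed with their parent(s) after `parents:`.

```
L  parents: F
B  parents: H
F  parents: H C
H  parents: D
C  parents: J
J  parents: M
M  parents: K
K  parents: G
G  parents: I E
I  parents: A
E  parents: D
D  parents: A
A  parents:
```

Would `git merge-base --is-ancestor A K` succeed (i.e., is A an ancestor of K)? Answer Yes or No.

Yes

Ancestors of K (commits reachable by following parents): {A, D, E, G, I, K}.
A is in that set, so it is an ancestor of K.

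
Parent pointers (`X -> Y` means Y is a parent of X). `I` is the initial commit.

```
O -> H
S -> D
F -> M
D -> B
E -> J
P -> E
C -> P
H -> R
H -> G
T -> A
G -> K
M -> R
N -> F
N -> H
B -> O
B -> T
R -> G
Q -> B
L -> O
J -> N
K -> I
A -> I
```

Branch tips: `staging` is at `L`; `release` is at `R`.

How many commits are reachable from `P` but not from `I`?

Reachable from P: {E, F, G, H, I, J, K, M, N, P, R}.
Reachable from I: {I}.
In P's history but not I's: {E, F, G, H, J, K, M, N, P, R} — 10 commits.

10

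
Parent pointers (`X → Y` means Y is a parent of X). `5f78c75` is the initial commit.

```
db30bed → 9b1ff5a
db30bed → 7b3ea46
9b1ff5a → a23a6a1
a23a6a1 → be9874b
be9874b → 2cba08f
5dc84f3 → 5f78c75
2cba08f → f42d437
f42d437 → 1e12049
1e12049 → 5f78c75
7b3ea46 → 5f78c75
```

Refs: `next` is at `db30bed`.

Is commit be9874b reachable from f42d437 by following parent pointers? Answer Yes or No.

No

Ancestors of f42d437: {1e12049, 5f78c75, f42d437}.
be9874b is not in that set, so it is not an ancestor of f42d437.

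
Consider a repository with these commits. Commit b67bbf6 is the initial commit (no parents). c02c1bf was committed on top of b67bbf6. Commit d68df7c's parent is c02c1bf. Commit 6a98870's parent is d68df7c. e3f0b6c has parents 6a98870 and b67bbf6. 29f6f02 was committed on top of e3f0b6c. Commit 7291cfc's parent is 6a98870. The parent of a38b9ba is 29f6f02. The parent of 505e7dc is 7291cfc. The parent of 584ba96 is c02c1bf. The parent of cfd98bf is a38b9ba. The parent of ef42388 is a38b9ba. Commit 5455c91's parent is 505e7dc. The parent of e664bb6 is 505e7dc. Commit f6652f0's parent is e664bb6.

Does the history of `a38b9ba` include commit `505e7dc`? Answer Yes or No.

Ancestors of a38b9ba: {29f6f02, 6a98870, a38b9ba, b67bbf6, c02c1bf, d68df7c, e3f0b6c}.
505e7dc is not in that set, so it is not an ancestor of a38b9ba.

No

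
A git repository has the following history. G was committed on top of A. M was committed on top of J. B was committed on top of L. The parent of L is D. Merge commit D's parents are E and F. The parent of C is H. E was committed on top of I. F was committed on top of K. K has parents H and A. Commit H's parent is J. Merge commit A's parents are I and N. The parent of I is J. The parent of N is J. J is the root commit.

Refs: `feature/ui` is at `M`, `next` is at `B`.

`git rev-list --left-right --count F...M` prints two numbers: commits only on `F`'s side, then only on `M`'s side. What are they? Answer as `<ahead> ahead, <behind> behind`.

Reachable from F: {A, F, H, I, J, K, N}.
Reachable from M: {J, M}.
Only in F's history (ahead): {A, F, H, I, K, N} — 6.
Only in M's history (behind): {M} — 1.

6 ahead, 1 behind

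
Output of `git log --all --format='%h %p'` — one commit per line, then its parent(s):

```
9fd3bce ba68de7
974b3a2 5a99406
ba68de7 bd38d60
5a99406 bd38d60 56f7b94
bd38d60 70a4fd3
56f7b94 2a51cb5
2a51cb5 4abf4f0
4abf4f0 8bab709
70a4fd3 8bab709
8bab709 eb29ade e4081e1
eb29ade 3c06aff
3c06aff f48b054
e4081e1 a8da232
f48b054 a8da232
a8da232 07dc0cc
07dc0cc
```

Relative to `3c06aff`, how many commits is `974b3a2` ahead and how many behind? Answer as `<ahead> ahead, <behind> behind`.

Reachable from 974b3a2: {07dc0cc, 2a51cb5, 3c06aff, 4abf4f0, 56f7b94, 5a99406, 70a4fd3, 8bab709, 974b3a2, a8da232, bd38d60, e4081e1, eb29ade, f48b054}.
Reachable from 3c06aff: {07dc0cc, 3c06aff, a8da232, f48b054}.
Only in 974b3a2's history (ahead): {2a51cb5, 4abf4f0, 56f7b94, 5a99406, 70a4fd3, 8bab709, 974b3a2, bd38d60, e4081e1, eb29ade} — 10.
Only in 3c06aff's history (behind): {} — 0.

10 ahead, 0 behind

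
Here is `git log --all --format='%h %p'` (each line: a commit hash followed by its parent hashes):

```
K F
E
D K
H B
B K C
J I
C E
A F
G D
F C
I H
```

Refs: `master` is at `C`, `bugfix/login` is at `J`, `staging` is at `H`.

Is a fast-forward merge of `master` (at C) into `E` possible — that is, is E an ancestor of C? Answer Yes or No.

Yes

A fast-forward from E to C is possible iff E is an ancestor of C.
Ancestors of C: {C, E}.
E is among them, so fast-forward is possible.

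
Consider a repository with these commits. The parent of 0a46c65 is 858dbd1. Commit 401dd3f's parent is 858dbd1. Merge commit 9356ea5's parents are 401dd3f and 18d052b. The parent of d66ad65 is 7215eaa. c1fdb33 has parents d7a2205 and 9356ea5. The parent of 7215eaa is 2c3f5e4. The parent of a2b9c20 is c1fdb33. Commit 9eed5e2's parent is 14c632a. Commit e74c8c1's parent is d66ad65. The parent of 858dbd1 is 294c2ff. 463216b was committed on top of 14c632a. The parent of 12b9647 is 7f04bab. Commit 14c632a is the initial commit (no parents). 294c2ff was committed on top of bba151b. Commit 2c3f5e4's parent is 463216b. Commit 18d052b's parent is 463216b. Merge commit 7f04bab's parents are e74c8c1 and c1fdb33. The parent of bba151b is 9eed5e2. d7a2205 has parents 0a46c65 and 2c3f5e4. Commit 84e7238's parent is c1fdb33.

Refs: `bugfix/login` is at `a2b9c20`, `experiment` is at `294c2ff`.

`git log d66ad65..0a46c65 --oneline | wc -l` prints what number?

5

Reachable from 0a46c65: {0a46c65, 14c632a, 294c2ff, 858dbd1, 9eed5e2, bba151b}.
Reachable from d66ad65: {14c632a, 2c3f5e4, 463216b, 7215eaa, d66ad65}.
In 0a46c65's history but not d66ad65's: {0a46c65, 294c2ff, 858dbd1, 9eed5e2, bba151b} — 5 commits.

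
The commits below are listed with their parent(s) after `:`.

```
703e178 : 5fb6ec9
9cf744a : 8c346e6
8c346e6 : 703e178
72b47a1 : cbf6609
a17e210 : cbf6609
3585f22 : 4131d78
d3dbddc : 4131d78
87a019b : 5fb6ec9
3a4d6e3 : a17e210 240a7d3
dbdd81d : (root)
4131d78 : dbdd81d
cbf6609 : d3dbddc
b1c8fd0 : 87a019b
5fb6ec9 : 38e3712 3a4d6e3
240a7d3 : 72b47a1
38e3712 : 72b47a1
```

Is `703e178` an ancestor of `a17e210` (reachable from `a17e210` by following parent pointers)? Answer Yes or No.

Ancestors of a17e210: {4131d78, a17e210, cbf6609, d3dbddc, dbdd81d}.
703e178 is not in that set, so it is not an ancestor of a17e210.

No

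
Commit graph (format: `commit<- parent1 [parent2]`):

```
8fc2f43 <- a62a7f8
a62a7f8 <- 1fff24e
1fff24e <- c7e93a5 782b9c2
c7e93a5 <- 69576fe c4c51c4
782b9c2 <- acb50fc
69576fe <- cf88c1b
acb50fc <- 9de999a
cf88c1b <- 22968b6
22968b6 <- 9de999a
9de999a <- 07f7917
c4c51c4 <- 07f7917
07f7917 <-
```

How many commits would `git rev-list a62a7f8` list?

Walking parent pointers from a62a7f8: reachable set = {07f7917, 1fff24e, 22968b6, 69576fe, 782b9c2, 9de999a, a62a7f8, acb50fc, c4c51c4, c7e93a5, cf88c1b}.
That is 11 commits.

11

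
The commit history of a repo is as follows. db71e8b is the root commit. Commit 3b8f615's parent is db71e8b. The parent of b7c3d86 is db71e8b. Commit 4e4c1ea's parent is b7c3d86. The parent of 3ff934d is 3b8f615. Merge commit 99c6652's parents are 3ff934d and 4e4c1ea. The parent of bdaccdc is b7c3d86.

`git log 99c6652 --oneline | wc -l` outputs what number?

Walking parent pointers from 99c6652: reachable set = {3b8f615, 3ff934d, 4e4c1ea, 99c6652, b7c3d86, db71e8b}.
That is 6 commits.

6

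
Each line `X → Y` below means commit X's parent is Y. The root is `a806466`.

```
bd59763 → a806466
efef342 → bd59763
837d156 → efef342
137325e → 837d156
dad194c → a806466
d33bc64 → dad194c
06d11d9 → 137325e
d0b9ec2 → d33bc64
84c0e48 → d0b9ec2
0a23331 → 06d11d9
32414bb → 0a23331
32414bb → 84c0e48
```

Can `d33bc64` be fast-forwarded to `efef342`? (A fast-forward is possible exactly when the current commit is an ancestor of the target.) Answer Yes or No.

A fast-forward from d33bc64 to efef342 is possible iff d33bc64 is an ancestor of efef342.
Ancestors of efef342: {a806466, bd59763, efef342}.
d33bc64 is not among them, so fast-forward is not possible.

No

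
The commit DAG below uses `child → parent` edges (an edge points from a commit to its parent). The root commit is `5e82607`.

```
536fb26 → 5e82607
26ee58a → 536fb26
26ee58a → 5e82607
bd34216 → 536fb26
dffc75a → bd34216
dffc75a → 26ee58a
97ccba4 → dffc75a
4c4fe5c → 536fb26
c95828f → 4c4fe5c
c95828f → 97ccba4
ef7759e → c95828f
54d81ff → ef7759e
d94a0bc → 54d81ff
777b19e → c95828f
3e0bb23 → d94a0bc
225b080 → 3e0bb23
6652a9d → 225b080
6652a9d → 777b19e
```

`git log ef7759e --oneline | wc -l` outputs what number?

Walking parent pointers from ef7759e: reachable set = {26ee58a, 4c4fe5c, 536fb26, 5e82607, 97ccba4, bd34216, c95828f, dffc75a, ef7759e}.
That is 9 commits.

9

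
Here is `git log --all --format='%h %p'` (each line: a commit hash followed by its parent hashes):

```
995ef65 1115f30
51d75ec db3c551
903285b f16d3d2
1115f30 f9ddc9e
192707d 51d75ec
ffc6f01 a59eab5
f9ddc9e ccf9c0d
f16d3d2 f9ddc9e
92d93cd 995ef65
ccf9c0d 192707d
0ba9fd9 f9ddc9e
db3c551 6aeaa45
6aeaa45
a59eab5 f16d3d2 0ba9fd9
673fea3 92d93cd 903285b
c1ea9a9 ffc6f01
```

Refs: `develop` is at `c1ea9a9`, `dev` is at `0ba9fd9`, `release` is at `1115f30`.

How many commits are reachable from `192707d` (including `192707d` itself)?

Walking parent pointers from 192707d: reachable set = {192707d, 51d75ec, 6aeaa45, db3c551}.
That is 4 commits.

4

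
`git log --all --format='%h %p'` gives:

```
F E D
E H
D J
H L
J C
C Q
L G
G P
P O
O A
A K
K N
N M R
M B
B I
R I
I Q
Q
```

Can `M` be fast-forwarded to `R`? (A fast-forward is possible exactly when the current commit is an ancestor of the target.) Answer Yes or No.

No

A fast-forward from M to R is possible iff M is an ancestor of R.
Ancestors of R: {I, Q, R}.
M is not among them, so fast-forward is not possible.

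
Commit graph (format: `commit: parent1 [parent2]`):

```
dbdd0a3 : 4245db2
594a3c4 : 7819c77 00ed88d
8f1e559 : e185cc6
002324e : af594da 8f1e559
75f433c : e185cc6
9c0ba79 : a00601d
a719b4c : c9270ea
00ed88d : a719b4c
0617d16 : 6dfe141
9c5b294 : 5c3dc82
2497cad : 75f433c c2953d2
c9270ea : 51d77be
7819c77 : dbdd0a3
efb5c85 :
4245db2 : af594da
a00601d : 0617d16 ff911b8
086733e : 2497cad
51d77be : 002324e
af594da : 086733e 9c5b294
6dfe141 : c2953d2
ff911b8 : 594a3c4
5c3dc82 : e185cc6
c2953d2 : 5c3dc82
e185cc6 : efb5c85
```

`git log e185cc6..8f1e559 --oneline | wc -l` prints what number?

Reachable from 8f1e559: {8f1e559, e185cc6, efb5c85}.
Reachable from e185cc6: {e185cc6, efb5c85}.
In 8f1e559's history but not e185cc6's: {8f1e559} — 1 commit.

1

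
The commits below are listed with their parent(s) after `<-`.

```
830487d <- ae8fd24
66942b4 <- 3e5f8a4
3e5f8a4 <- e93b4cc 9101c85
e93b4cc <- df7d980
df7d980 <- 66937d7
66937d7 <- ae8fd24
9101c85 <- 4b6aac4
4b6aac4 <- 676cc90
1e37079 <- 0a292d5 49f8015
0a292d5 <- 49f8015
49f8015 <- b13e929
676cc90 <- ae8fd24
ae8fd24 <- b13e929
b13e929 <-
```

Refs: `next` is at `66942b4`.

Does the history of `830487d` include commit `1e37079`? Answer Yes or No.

Ancestors of 830487d: {830487d, ae8fd24, b13e929}.
1e37079 is not in that set, so it is not an ancestor of 830487d.

No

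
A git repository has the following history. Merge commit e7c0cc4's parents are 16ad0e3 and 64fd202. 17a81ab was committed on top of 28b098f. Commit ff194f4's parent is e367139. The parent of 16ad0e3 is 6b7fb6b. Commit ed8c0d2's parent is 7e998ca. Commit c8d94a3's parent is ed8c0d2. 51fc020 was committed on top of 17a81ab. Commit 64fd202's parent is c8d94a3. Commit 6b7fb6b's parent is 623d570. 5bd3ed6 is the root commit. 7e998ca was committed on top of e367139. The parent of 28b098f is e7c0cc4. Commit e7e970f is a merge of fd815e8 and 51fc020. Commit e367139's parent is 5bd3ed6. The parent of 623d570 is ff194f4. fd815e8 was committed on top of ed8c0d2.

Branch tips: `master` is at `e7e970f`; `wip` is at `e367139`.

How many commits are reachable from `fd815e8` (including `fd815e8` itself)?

Walking parent pointers from fd815e8: reachable set = {5bd3ed6, 7e998ca, e367139, ed8c0d2, fd815e8}.
That is 5 commits.

5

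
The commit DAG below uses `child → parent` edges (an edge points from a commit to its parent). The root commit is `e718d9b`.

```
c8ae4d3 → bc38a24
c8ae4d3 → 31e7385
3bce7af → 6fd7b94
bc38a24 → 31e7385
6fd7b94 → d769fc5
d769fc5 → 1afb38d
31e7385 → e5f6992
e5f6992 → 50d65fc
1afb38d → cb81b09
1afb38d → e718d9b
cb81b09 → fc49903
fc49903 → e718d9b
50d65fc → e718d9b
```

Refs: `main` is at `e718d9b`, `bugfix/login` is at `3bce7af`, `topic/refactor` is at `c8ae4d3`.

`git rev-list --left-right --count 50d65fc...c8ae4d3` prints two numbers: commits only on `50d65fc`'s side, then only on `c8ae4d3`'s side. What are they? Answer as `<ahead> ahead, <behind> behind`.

0 ahead, 4 behind

Reachable from 50d65fc: {50d65fc, e718d9b}.
Reachable from c8ae4d3: {31e7385, 50d65fc, bc38a24, c8ae4d3, e5f6992, e718d9b}.
Only in 50d65fc's history (ahead): {} — 0.
Only in c8ae4d3's history (behind): {31e7385, bc38a24, c8ae4d3, e5f6992} — 4.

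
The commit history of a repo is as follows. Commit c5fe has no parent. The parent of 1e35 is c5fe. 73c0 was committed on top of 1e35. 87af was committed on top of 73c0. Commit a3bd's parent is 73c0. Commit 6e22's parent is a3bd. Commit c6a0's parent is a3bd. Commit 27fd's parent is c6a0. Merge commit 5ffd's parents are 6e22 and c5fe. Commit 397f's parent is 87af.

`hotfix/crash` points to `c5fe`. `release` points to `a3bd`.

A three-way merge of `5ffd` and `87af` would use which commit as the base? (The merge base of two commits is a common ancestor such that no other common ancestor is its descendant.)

73c0

Ancestors of 5ffd: {1e35, 5ffd, 6e22, 73c0, a3bd, c5fe}.
Ancestors of 87af: {1e35, 73c0, 87af, c5fe}.
Common ancestors: {1e35, 73c0, c5fe}.
Among these, 73c0 is not an ancestor of any other common ancestor — it is the merge base.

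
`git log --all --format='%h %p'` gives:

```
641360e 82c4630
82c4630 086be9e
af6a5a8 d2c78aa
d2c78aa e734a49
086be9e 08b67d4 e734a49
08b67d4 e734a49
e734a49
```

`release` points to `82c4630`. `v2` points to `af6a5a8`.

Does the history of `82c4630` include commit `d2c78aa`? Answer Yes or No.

Ancestors of 82c4630: {086be9e, 08b67d4, 82c4630, e734a49}.
d2c78aa is not in that set, so it is not an ancestor of 82c4630.

No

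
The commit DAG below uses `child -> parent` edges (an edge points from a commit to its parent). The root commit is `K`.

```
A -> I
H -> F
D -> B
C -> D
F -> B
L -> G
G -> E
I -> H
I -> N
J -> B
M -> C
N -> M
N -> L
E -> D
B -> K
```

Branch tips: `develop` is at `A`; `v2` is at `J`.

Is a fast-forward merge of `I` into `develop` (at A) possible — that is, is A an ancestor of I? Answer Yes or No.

A fast-forward from A to I is possible iff A is an ancestor of I.
Ancestors of I: {B, C, D, E, F, G, H, I, K, L, M, N}.
A is not among them, so fast-forward is not possible.

No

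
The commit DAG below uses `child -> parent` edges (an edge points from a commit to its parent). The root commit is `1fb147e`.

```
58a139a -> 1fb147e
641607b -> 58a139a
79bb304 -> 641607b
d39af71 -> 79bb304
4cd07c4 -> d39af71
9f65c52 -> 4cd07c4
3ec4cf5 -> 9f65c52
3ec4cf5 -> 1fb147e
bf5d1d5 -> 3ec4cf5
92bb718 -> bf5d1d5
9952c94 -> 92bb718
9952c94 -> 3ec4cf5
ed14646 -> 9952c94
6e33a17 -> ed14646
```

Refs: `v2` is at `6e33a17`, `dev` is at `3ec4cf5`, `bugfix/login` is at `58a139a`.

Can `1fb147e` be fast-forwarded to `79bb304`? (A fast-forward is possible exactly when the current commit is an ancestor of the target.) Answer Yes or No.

A fast-forward from 1fb147e to 79bb304 is possible iff 1fb147e is an ancestor of 79bb304.
Ancestors of 79bb304: {1fb147e, 58a139a, 641607b, 79bb304}.
1fb147e is among them, so fast-forward is possible.

Yes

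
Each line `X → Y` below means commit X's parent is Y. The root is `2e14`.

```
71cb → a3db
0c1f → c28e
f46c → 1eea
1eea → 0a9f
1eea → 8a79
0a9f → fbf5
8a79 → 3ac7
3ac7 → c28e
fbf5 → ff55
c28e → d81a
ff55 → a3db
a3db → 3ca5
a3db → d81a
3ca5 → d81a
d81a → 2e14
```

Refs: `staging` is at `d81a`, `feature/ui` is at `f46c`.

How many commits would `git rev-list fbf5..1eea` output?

Reachable from 1eea: {0a9f, 1eea, 2e14, 3ac7, 3ca5, 8a79, a3db, c28e, d81a, fbf5, ff55}.
Reachable from fbf5: {2e14, 3ca5, a3db, d81a, fbf5, ff55}.
In 1eea's history but not fbf5's: {0a9f, 1eea, 3ac7, 8a79, c28e} — 5 commits.

5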